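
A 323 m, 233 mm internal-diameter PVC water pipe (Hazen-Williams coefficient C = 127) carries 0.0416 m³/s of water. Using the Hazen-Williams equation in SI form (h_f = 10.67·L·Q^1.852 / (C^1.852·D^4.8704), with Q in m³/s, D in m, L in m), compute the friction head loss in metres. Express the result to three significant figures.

h_f = 10.67·323·0.0416^1.852 / (127^1.852·0.233^4.8704) = 1.462 m

h_f ≈ 1.46 m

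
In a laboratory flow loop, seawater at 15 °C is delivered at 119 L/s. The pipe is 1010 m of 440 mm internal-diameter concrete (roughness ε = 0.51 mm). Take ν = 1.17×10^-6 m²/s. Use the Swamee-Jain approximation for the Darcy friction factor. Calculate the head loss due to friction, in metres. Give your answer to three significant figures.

V = 4Q/(πD²) = 4·0.119/(π·0.440²) = 0.7826 m/s
Re = VD/ν = 0.7826·0.440/1.17×10^-6 = 2.94×10^5 → turbulent
ε/D = 0.51/440 = 0.00116
Swamee-Jain: f = 0.02140
h_f = f(L/D)V²/(2g) = 0.02140·(1010/0.440)·0.7826²/(2·9.81) = 1.533 m

h_f ≈ 1.53 m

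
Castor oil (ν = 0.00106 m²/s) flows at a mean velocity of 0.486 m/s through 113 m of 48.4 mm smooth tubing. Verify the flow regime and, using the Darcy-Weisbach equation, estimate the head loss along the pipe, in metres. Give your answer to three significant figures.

h_f ≈ 81.1 m

Re = VD/ν = 0.486·0.04840/0.00106 = 22.2 → laminar (Re < 2300)
f = 64/Re = 2.884
h_f = f(L/D)V²/(2g) = 2.884·(113/0.04840)·0.486²/(2·9.81) = 81.06 m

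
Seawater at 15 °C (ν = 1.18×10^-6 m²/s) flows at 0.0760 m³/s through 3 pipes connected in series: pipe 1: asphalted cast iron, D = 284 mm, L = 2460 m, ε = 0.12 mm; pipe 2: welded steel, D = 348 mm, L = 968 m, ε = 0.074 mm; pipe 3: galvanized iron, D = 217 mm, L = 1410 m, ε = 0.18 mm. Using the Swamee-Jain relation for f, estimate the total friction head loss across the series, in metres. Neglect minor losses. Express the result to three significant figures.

H ≈ 40.6 m

Pipe 1: V = 1.200 m/s, Re = 2.89×10^5, ε/D = 4.23×10^-4, f = 0.01792, h_1 = f(L/D)V²/2g = 11.39 m
Pipe 2: V = 0.7990 m/s, Re = 2.36×10^5, ε/D = 2.13×10^-4, f = 0.01687, h_2 = f(L/D)V²/2g = 1.527 m
Pipe 3: V = 2.055 m/s, Re = 3.78×10^5, ε/D = 8.29×10^-4, f = 0.01979, h_3 = f(L/D)V²/2g = 27.68 m
Series → Q common, losses add: H = Σh = 40.59 m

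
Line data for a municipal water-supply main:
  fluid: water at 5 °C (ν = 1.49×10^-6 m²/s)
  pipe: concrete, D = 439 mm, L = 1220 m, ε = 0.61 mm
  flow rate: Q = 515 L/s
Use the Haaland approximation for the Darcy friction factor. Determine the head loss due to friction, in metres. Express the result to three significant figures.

V = 4Q/(πD²) = 4·0.515/(π·0.439²) = 3.402 m/s
Re = VD/ν = 3.402·0.439/1.49×10^-6 = 1.00×10^6 → turbulent
ε/D = 0.61/439 = 0.00139
Haaland: f = 0.02156
h_f = f(L/D)V²/(2g) = 0.02156·(1220/0.439)·3.402²/(2·9.81) = 35.35 m

h_f ≈ 35.4 m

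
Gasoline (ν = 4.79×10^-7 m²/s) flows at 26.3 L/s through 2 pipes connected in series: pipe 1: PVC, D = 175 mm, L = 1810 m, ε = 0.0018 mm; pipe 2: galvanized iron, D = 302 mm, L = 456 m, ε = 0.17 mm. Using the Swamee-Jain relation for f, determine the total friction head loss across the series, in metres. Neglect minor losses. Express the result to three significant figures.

H ≈ 8.88 m

Pipe 1: V = 1.093 m/s, Re = 3.99×10^5, ε/D = 1.03×10^-5, f = 0.01378, h_1 = f(L/D)V²/2g = 8.683 m
Pipe 2: V = 0.3672 m/s, Re = 2.31×10^5, ε/D = 5.63×10^-4, f = 0.01903, h_2 = f(L/D)V²/2g = 0.1974 m
Series → Q common, losses add: H = Σh = 8.880 m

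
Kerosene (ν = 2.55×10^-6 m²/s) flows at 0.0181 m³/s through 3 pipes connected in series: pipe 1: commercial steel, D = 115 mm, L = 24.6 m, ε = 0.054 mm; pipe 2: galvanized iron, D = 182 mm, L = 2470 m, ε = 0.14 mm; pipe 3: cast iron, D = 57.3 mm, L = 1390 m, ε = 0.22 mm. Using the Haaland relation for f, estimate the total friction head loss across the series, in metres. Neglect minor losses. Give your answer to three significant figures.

H ≈ 1760 m

Pipe 1: V = 1.743 m/s, Re = 7.86×10^4, ε/D = 4.70×10^-4, f = 0.02061, h_1 = f(L/D)V²/2g = 0.6825 m
Pipe 2: V = 0.6957 m/s, Re = 4.97×10^4, ε/D = 7.69×10^-4, f = 0.02309, h_2 = f(L/D)V²/2g = 7.731 m
Pipe 3: V = 7.019 m/s, Re = 1.58×10^5, ε/D = 0.00384, f = 0.02878, h_3 = f(L/D)V²/2g = 1753 m
Series → Q common, losses add: H = Σh = 1761 m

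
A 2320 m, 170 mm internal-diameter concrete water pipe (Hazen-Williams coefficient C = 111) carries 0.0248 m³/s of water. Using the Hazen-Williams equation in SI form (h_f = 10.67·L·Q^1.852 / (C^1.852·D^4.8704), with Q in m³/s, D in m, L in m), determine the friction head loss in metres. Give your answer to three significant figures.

h_f ≈ 24.0 m

h_f = 10.67·2320·0.0248^1.852 / (111^1.852·0.170^4.8704) = 24.00 m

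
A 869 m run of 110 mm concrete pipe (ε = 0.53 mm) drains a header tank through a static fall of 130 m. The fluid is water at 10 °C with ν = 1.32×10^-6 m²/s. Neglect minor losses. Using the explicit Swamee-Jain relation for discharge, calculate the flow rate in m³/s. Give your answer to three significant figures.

Q ≈ 0.0310 m³/s

Swamee-Jain (Type II): Q = -0.965·√(gD⁵h_f/L)·ln[ε/(3.7D) + √(3.17ν²L/(gD³h_f))]
√(gD⁵h_f/L) = √(9.81·0.110⁵·130/869) = 0.004862
ε/(3.7D) = 0.00130; √(3.17ν²L/(gD³h_f)) = 5.32×10^-5
Q = -0.965·0.004862·ln(0.001355) = 0.03098 m³/s
Check: V = 3.26 m/s, Re = 2.72×10^5, f = 0.03053, h_f = 131 m ≈ 130 m ✓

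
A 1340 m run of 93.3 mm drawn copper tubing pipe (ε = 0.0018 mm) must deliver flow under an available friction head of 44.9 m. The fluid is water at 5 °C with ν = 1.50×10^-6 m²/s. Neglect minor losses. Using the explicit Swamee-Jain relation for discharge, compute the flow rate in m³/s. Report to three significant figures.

Swamee-Jain (Type II): Q = -0.965·√(gD⁵h_f/L)·ln[ε/(3.7D) + √(3.17ν²L/(gD³h_f))]
√(gD⁵h_f/L) = √(9.81·0.0933⁵·44.9/1340) = 0.001524
ε/(3.7D) = 5.21×10^-6; √(3.17ν²L/(gD³h_f)) = 1.63×10^-4
Q = -0.965·0.001524·ln(1.687×10^-4) = 0.01278 m³/s
Check: V = 1.87 m/s, Re = 1.16×10^5, f = 0.01744, h_f = 44.6 m ≈ 44.9 m ✓

Q ≈ 0.0128 m³/s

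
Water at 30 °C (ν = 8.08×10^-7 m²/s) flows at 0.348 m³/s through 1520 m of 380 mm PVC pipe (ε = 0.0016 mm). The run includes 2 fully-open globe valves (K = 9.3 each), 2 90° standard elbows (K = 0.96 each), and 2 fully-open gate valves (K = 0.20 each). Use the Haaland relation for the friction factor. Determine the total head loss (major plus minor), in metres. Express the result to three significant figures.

V = 4Q/(πD²) = 3.068 m/s; V²/2g = 0.4799 m
Re = 1.44×10^6, ε/D = 4.21×10^-6 → f = 0.01100 (Haaland)
Major: h_f = f(L/D)·V²/2g = 0.01100·4000·0.4799 = 21.11 m
Minor: ΣK = 20.9; h_m = ΣK·V²/2g = 10.04 m
Total H_L = 21.11 + 10.04 = 31.15 m

H_L ≈ 31.1 m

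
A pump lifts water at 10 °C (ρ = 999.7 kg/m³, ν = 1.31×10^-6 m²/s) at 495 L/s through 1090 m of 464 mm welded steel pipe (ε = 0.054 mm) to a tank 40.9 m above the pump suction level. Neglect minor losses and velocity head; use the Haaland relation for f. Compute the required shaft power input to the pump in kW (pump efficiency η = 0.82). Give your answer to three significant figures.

P_shaft ≈ 324 kW

V = 4Q/(πD²) = 2.927 m/s; Re = 1.04×10^6; ε/D = 1.16×10^-4; f = 0.01353
h_f = f(L/D)V²/2g = 13.88 m
Total head H = z + h_f = 40.9 + 13.88 = 54.78 m
P_hyd = ρgQH = 999.7·9.81·0.495·54.78 = 265.9 kW
P_shaft = P_hyd/η = 265.9/0.82 = 324.3 kW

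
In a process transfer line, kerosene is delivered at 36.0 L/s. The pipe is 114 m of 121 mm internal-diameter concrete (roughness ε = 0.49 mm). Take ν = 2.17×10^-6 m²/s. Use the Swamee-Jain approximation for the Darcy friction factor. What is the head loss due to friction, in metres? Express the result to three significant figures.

V = 4Q/(πD²) = 4·0.0360/(π·0.121²) = 3.131 m/s
Re = VD/ν = 3.131·0.121/2.17×10^-6 = 1.75×10^5 → turbulent
ε/D = 0.49/121 = 0.00405
Swamee-Jain: f = 0.02934
h_f = f(L/D)V²/(2g) = 0.02934·(114/0.121)·3.131²/(2·9.81) = 13.81 m

h_f ≈ 13.8 m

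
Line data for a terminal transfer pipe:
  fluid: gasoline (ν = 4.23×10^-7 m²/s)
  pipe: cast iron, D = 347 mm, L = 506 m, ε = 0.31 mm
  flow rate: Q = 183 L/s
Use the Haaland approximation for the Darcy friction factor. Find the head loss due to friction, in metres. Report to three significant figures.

h_f ≈ 5.38 m

V = 4Q/(πD²) = 4·0.183/(π·0.347²) = 1.935 m/s
Re = VD/ν = 1.935·0.347/4.23×10^-7 = 1.59×10^6 → turbulent
ε/D = 0.31/347 = 8.93×10^-4
Haaland: f = 0.01933
h_f = f(L/D)V²/(2g) = 0.01933·(506/0.347)·1.935²/(2·9.81) = 5.380 m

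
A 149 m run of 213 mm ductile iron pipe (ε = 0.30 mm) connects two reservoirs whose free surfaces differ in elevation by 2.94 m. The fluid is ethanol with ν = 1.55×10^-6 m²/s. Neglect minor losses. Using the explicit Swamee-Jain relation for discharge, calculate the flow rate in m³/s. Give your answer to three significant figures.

Swamee-Jain (Type II): Q = -0.965·√(gD⁵h_f/L)·ln[ε/(3.7D) + √(3.17ν²L/(gD³h_f))]
√(gD⁵h_f/L) = √(9.81·0.213⁵·2.94/149) = 0.009212
ε/(3.7D) = 3.81×10^-4; √(3.17ν²L/(gD³h_f)) = 6.38×10^-5
Q = -0.965·0.009212·ln(4.445×10^-4) = 0.06862 m³/s
Check: V = 1.93 m/s, Re = 2.65×10^5, f = 0.02240, h_f = 2.96 m ≈ 2.94 m ✓

Q ≈ 0.0686 m³/s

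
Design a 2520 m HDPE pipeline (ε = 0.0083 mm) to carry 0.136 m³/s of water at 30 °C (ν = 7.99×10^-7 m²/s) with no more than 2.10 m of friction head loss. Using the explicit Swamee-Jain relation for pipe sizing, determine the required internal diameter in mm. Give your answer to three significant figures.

Swamee-Jain (Type III): D = 0.66·[ε^1.25·(LQ²/(gh_f))^4.75 + ν·Q^9.4·(L/(gh_f))^5.2]^0.04
LQ²/(gh_f) = 2.263; L/(gh_f) = 122.3
Term 1 = ε^1.25·(…)^4.75 = 2.15×10^-5; Term 2 = ν·Q^9.4·(…)^5.2 = 4.10×10^-4
D = 0.66·(2.15×10^-5 + 4.10×10^-4)^0.04 = 0.4841 m = 484 mm
Check: V = 0.739 m/s, Re = 4.48×10^5, f = 0.01361, h_f = 1.97 m ≈ 2.10 m ✓

D ≈ 484 mm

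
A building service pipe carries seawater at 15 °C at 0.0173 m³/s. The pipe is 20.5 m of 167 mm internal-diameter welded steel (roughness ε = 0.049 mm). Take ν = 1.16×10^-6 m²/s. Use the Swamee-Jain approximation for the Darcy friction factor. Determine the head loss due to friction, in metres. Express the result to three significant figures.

V = 4Q/(πD²) = 4·0.0173/(π·0.167²) = 0.7898 m/s
Re = VD/ν = 0.7898·0.167/1.16×10^-6 = 1.14×10^5 → turbulent
ε/D = 0.049/167 = 2.93×10^-4
Swamee-Jain: f = 0.01910
h_f = f(L/D)V²/(2g) = 0.01910·(20.5/0.167)·0.7898²/(2·9.81) = 0.07454 m

h_f ≈ 0.0745 m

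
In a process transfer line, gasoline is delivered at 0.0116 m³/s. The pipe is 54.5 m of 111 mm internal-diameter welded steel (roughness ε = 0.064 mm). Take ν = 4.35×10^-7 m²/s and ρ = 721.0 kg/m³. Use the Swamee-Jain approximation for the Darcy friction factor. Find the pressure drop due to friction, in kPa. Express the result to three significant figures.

V = 4Q/(πD²) = 4·0.0116/(π·0.111²) = 1.199 m/s
Re = VD/ν = 1.199·0.111/4.35×10^-7 = 3.06×10^5 → turbulent
ε/D = 0.064/111 = 5.77×10^-4
Swamee-Jain: f = 0.01873
h_f = f(L/D)V²/(2g) = 0.01873·(54.5/0.111)·1.199²/(2·9.81) = 0.6736 m
Δp = ρg·h_f = 721.0·9.81·0.6736 = 4.764 kPa

Δp ≈ 4.76 kPa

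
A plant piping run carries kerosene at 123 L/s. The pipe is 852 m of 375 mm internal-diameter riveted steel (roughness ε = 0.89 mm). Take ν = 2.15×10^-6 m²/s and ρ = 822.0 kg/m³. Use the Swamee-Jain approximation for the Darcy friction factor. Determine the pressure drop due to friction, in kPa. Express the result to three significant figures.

Δp ≈ 29.6 kPa

V = 4Q/(πD²) = 4·0.123/(π·0.375²) = 1.114 m/s
Re = VD/ν = 1.114·0.375/2.15×10^-6 = 1.94×10^5 → turbulent
ε/D = 0.89/375 = 0.00237
Swamee-Jain: f = 0.02552
h_f = f(L/D)V²/(2g) = 0.02552·(852/0.375)·1.114²/(2·9.81) = 3.665 m
Δp = ρg·h_f = 822.0·9.81·3.665 = 29.55 kPa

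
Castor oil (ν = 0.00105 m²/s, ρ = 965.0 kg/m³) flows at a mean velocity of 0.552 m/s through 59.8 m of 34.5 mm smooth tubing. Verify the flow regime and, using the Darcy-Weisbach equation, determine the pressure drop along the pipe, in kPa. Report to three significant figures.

Re = VD/ν = 0.552·0.03450/0.00105 = 18.1 → laminar (Re < 2300)
f = 64/Re = 3.529
h_f = f(L/D)V²/(2g) = 3.529·(59.8/0.03450)·0.552²/(2·9.81) = 94.99 m
Δp = ρg·h_f = 965.0·9.81·94.99 = 899.2 kPa

Δp ≈ 899 kPa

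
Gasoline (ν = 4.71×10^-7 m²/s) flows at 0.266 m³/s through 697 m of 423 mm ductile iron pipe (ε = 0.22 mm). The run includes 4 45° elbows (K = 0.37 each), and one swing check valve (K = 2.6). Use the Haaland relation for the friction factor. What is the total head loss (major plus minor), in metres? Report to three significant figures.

H_L ≈ 5.90 m

V = 4Q/(πD²) = 1.893 m/s; V²/2g = 0.1826 m
Re = 1.70×10^6, ε/D = 5.20×10^-4 → f = 0.01714 (Haaland)
Major: h_f = f(L/D)·V²/2g = 0.01714·1648·0.1826 = 5.157 m
Minor: ΣK = 4.08; h_m = ΣK·V²/2g = 0.7450 m
Total H_L = 5.157 + 0.7450 = 5.902 m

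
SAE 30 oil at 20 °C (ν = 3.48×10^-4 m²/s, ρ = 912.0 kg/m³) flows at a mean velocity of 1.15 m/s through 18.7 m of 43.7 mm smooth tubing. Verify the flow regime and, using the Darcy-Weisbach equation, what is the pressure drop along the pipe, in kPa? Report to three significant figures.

Re = VD/ν = 1.15·0.04370/3.48×10^-4 = 144 → laminar (Re < 2300)
f = 64/Re = 0.4432
h_f = f(L/D)V²/(2g) = 0.4432·(18.7/0.04370)·1.15²/(2·9.81) = 12.78 m
Δp = ρg·h_f = 912.0·9.81·12.78 = 114.4 kPa

Δp ≈ 114 kPa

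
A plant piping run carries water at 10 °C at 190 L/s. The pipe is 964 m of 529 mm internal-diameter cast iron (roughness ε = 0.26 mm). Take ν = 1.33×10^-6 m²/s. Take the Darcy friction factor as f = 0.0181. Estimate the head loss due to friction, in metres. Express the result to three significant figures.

V = 4Q/(πD²) = 4·0.190/(π·0.529²) = 0.8645 m/s
h_f = f(L/D)V²/(2g) = 0.01810·(964/0.529)·0.8645²/(2·9.81) = 1.256 m

h_f ≈ 1.26 m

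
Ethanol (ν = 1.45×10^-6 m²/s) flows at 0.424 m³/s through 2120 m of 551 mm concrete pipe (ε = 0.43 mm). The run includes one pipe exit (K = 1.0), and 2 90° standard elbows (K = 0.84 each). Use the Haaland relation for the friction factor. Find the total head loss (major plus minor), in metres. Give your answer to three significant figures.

H_L ≈ 12.2 m

V = 4Q/(πD²) = 1.778 m/s; V²/2g = 0.1612 m
Re = 6.76×10^5, ε/D = 7.80×10^-4 → f = 0.01900 (Haaland)
Major: h_f = f(L/D)·V²/2g = 0.01900·3848·0.1612 = 11.78 m
Minor: ΣK = 2.68; h_m = ΣK·V²/2g = 0.4319 m
Total H_L = 11.78 + 0.4319 = 12.22 m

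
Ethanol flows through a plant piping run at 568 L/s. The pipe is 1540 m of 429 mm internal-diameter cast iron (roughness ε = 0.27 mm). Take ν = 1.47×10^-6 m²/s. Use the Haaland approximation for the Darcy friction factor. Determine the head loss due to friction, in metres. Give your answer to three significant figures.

h_f ≈ 50.7 m

V = 4Q/(πD²) = 4·0.568/(π·0.429²) = 3.930 m/s
Re = VD/ν = 3.930·0.429/1.47×10^-6 = 1.15×10^6 → turbulent
ε/D = 0.27/429 = 6.29×10^-4
Haaland: f = 0.01796
h_f = f(L/D)V²/(2g) = 0.01796·(1540/0.429)·3.930²/(2·9.81) = 50.73 m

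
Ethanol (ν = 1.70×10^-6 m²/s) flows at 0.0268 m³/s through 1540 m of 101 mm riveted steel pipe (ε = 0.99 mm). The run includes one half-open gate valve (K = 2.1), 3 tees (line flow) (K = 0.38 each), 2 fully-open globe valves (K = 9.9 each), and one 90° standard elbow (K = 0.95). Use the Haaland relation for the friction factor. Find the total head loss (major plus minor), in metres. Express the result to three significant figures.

H_L ≈ 344 m

V = 4Q/(πD²) = 3.345 m/s; V²/2g = 0.5703 m
Re = 1.99×10^5, ε/D = 0.00980 → f = 0.03801 (Haaland)
Major: h_f = f(L/D)·V²/2g = 0.03801·15248·0.5703 = 330.5 m
Minor: ΣK = 24.0; h_m = ΣK·V²/2g = 13.68 m
Total H_L = 330.5 + 13.68 = 344.2 m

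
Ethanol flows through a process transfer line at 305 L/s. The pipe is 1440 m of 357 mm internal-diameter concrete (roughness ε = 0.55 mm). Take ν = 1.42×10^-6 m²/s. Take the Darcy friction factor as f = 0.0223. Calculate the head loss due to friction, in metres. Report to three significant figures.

h_f ≈ 42.6 m

V = 4Q/(πD²) = 4·0.305/(π·0.357²) = 3.047 m/s
h_f = f(L/D)V²/(2g) = 0.02230·(1440/0.357)·3.047²/(2·9.81) = 42.56 m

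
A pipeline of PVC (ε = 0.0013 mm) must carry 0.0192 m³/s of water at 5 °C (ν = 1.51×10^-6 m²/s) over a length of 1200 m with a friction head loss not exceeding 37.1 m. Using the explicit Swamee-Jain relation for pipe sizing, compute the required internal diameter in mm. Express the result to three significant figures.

Swamee-Jain (Type III): D = 0.66·[ε^1.25·(LQ²/(gh_f))^4.75 + ν·Q^9.4·(L/(gh_f))^5.2]^0.04
LQ²/(gh_f) = 0.001215; L/(gh_f) = 3.297
Term 1 = ε^1.25·(…)^4.75 = 6.24×10^-22; Term 2 = ν·Q^9.4·(…)^5.2 = 5.45×10^-20
D = 0.66·(6.24×10^-22 + 5.45×10^-20)^0.04 = 0.1120 m = 112 mm
Check: V = 1.95 m/s, Re = 1.45×10^5, f = 0.01665, h_f = 34.5 m ≈ 37.1 m ✓

D ≈ 112 mm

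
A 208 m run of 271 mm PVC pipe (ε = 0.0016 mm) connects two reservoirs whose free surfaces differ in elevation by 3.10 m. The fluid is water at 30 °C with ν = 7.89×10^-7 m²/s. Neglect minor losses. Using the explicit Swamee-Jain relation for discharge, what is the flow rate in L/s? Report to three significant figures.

Swamee-Jain (Type II): Q = -0.965·√(gD⁵h_f/L)·ln[ε/(3.7D) + √(3.17ν²L/(gD³h_f))]
√(gD⁵h_f/L) = √(9.81·0.271⁵·3.10/208) = 0.01462
ε/(3.7D) = 1.60×10^-6; √(3.17ν²L/(gD³h_f)) = 2.60×10^-5
Q = -0.965·0.01462·ln(2.764×10^-5) = 0.1481 m³/s
Check: V = 2.57 m/s, Re = 8.82×10^5, f = 0.01199, h_f = 3.09 m ≈ 3.10 m ✓

Q ≈ 148 L/s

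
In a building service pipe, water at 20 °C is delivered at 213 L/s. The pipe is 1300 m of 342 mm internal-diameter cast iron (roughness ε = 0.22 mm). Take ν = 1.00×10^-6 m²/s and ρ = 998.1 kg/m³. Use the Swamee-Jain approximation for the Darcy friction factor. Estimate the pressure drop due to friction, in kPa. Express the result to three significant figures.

Δp ≈ 187 kPa

V = 4Q/(πD²) = 4·0.213/(π·0.342²) = 2.319 m/s
Re = VD/ν = 2.319·0.342/1.00×10^-6 = 7.93×10^5 → turbulent
ε/D = 0.22/342 = 6.43×10^-4
Swamee-Jain: f = 0.01831
h_f = f(L/D)V²/(2g) = 0.01831·(1300/0.342)·2.319²/(2·9.81) = 19.08 m
Δp = ρg·h_f = 998.1·9.81·19.08 = 186.8 kPa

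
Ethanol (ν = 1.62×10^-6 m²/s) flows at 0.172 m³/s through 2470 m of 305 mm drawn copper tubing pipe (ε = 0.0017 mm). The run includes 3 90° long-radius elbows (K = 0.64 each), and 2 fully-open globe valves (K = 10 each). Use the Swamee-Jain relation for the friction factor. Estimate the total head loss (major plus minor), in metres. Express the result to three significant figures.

V = 4Q/(πD²) = 2.354 m/s; V²/2g = 0.2825 m
Re = 4.43×10^5, ε/D = 5.57×10^-6 → f = 0.01346 (Swamee-Jain)
Major: h_f = f(L/D)·V²/2g = 0.01346·8098·0.2825 = 30.79 m
Minor: ΣK = 21.9; h_m = ΣK·V²/2g = 6.192 m
Total H_L = 30.79 + 6.192 = 36.99 m

H_L ≈ 37.0 m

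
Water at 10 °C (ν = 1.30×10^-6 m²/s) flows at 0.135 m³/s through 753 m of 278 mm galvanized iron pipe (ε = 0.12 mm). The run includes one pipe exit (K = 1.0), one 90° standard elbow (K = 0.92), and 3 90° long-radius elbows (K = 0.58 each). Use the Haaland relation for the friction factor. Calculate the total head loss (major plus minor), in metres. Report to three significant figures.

H_L ≈ 12.6 m

V = 4Q/(πD²) = 2.224 m/s; V²/2g = 0.2521 m
Re = 4.76×10^5, ε/D = 4.32×10^-4 → f = 0.01717 (Haaland)
Major: h_f = f(L/D)·V²/2g = 0.01717·2709·0.2521 = 11.73 m
Minor: ΣK = 3.66; h_m = ΣK·V²/2g = 0.9228 m
Total H_L = 11.73 + 0.9228 = 12.65 m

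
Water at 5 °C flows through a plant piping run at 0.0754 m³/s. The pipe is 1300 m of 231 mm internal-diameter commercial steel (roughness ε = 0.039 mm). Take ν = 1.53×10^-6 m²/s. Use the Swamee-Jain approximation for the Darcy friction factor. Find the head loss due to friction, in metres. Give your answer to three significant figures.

h_f ≈ 15.1 m

V = 4Q/(πD²) = 4·0.0754/(π·0.231²) = 1.799 m/s
Re = VD/ν = 1.799·0.231/1.53×10^-6 = 2.72×10^5 → turbulent
ε/D = 0.039/231 = 1.69×10^-4
Swamee-Jain: f = 0.01625
h_f = f(L/D)V²/(2g) = 0.01625·(1300/0.231)·1.799²/(2·9.81) = 15.08 m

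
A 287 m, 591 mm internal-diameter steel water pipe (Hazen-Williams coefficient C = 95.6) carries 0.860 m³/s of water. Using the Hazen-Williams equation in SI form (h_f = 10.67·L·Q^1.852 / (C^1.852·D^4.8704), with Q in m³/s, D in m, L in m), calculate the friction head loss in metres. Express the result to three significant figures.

h_f ≈ 6.45 m

h_f = 10.67·287·0.860^1.852 / (95.6^1.852·0.591^4.8704) = 6.447 m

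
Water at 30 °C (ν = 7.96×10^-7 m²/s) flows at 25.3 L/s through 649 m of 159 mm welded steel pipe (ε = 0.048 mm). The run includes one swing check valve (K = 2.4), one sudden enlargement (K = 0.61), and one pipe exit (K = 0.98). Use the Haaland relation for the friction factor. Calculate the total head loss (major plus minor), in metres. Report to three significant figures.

V = 4Q/(πD²) = 1.274 m/s; V²/2g = 0.08275 m
Re = 2.55×10^5, ε/D = 3.02×10^-4 → f = 0.01708 (Haaland)
Major: h_f = f(L/D)·V²/2g = 0.01708·4082·0.08275 = 5.768 m
Minor: ΣK = 3.99; h_m = ΣK·V²/2g = 0.3302 m
Total H_L = 5.768 + 0.3302 = 6.099 m

H_L ≈ 6.10 m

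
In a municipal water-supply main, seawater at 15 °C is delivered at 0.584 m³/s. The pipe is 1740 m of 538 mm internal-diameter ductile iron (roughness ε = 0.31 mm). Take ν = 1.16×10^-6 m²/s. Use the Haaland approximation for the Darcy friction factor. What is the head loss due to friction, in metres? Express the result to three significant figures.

h_f ≈ 19.2 m

V = 4Q/(πD²) = 4·0.584/(π·0.538²) = 2.569 m/s
Re = VD/ν = 2.569·0.538/1.16×10^-6 = 1.19×10^6 → turbulent
ε/D = 0.31/538 = 5.76×10^-4
Haaland: f = 0.01761
h_f = f(L/D)V²/(2g) = 0.01761·(1740/0.538)·2.569²/(2·9.81) = 19.16 m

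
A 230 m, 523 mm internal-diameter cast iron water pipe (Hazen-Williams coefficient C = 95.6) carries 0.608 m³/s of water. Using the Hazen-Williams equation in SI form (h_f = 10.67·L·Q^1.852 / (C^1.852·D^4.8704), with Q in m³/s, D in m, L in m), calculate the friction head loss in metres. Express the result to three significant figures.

h_f = 10.67·230·0.608^1.852 / (95.6^1.852·0.523^4.8704) = 4.930 m

h_f ≈ 4.93 m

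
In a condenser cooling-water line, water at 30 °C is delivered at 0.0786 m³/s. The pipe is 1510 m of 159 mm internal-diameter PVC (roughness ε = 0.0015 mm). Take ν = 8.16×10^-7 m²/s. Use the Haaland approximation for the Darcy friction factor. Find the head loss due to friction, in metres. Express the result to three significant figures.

h_f ≈ 92.9 m

V = 4Q/(πD²) = 4·0.0786/(π·0.159²) = 3.959 m/s
Re = VD/ν = 3.959·0.159/8.16×10^-7 = 7.71×10^5 → turbulent
ε/D = 0.0015/159 = 9.43×10^-6
Haaland: f = 0.01225
h_f = f(L/D)V²/(2g) = 0.01225·(1510/0.159)·3.959²/(2·9.81) = 92.92 m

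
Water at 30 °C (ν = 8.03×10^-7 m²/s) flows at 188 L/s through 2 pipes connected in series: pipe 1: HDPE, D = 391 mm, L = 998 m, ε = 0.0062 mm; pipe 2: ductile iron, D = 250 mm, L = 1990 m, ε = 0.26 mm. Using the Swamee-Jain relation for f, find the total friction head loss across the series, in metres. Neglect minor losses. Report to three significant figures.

H ≈ 124 m

Pipe 1: V = 1.566 m/s, Re = 7.62×10^5, ε/D = 1.59×10^-5, f = 0.01248, h_1 = f(L/D)V²/2g = 3.980 m
Pipe 2: V = 3.830 m/s, Re = 1.19×10^6, ε/D = 0.00104, f = 0.02015, h_2 = f(L/D)V²/2g = 119.9 m
Series → Q common, losses add: H = Σh = 123.9 m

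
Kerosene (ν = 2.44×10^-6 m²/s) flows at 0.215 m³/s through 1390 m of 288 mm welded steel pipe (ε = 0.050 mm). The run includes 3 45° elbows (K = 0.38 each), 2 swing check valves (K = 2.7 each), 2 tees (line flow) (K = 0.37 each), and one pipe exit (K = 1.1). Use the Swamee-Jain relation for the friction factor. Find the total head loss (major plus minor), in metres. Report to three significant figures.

H_L ≈ 46.5 m

V = 4Q/(πD²) = 3.300 m/s; V²/2g = 0.5552 m
Re = 3.90×10^5, ε/D = 1.74×10^-4 → f = 0.01564 (Swamee-Jain)
Major: h_f = f(L/D)·V²/2g = 0.01564·4826·0.5552 = 41.89 m
Minor: ΣK = 8.38; h_m = ΣK·V²/2g = 4.652 m
Total H_L = 41.89 + 4.652 = 46.55 m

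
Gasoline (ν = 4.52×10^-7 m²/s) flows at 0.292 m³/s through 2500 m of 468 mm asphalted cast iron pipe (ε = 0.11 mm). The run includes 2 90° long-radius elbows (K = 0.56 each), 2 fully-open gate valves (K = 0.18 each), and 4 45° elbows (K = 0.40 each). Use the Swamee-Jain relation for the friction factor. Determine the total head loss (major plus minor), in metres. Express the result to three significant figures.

V = 4Q/(πD²) = 1.697 m/s; V²/2g = 0.1469 m
Re = 1.76×10^6, ε/D = 2.35×10^-4 → f = 0.01479 (Swamee-Jain)
Major: h_f = f(L/D)·V²/2g = 0.01479·5342·0.1469 = 11.60 m
Minor: ΣK = 3.08; h_m = ΣK·V²/2g = 0.4523 m
Total H_L = 11.60 + 0.4523 = 12.05 m

H_L ≈ 12.1 m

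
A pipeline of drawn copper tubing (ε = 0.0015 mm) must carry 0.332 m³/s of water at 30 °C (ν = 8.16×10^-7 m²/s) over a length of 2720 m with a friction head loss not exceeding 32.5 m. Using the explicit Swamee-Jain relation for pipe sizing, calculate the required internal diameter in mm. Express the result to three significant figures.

D ≈ 389 mm

Swamee-Jain (Type III): D = 0.66·[ε^1.25·(LQ²/(gh_f))^4.75 + ν·Q^9.4·(L/(gh_f))^5.2]^0.04
LQ²/(gh_f) = 0.9404; L/(gh_f) = 8.531
Term 1 = ε^1.25·(…)^4.75 = 3.92×10^-8; Term 2 = ν·Q^9.4·(…)^5.2 = 1.79×10^-6
D = 0.66·(3.92×10^-8 + 1.79×10^-6)^0.04 = 0.3890 m = 389 mm
Check: V = 2.79 m/s, Re = 1.33×10^6, f = 0.01118, h_f = 31.1 m ≈ 32.5 m ✓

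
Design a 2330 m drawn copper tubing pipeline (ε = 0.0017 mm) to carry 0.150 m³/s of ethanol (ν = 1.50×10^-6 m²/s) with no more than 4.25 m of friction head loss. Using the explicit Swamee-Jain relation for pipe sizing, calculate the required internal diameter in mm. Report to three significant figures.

D ≈ 437 mm

Swamee-Jain (Type III): D = 0.66·[ε^1.25·(LQ²/(gh_f))^4.75 + ν·Q^9.4·(L/(gh_f))^5.2]^0.04
LQ²/(gh_f) = 1.257; L/(gh_f) = 55.89
Term 1 = ε^1.25·(…)^4.75 = 1.82×10^-7; Term 2 = ν·Q^9.4·(…)^5.2 = 3.29×10^-5
D = 0.66·(1.82×10^-7 + 3.29×10^-5)^0.04 = 0.4368 m = 437 mm
Check: V = 1.00 m/s, Re = 2.91×10^5, f = 0.01450, h_f = 3.95 m ≈ 4.25 m ✓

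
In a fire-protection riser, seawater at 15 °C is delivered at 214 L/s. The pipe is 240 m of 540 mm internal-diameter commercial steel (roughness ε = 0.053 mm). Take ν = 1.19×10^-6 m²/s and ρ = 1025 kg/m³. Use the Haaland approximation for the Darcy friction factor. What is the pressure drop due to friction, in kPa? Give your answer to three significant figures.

Δp ≈ 2.89 kPa

V = 4Q/(πD²) = 4·0.214/(π·0.540²) = 0.9344 m/s
Re = VD/ν = 0.9344·0.540/1.19×10^-6 = 4.24×10^5 → turbulent
ε/D = 0.053/540 = 9.81×10^-5
Haaland: f = 0.01453
h_f = f(L/D)V²/(2g) = 0.01453·(240/0.540)·0.9344²/(2·9.81) = 0.2873 m
Δp = ρg·h_f = 1025·9.81·0.2873 = 2.889 kPa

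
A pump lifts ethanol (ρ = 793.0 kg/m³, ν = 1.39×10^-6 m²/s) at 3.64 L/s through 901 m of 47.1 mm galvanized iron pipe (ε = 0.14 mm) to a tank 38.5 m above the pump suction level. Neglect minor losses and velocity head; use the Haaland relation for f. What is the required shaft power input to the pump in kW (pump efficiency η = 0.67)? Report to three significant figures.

V = 4Q/(πD²) = 2.089 m/s; Re = 7.08×10^4; ε/D = 0.00297; f = 0.02778
h_f = f(L/D)V²/2g = 118.2 m
Total head H = z + h_f = 38.5 + 118.2 = 156.7 m
P_hyd = ρgQH = 793.0·9.81·0.00364·156.7 = 4.438 kW
P_shaft = P_hyd/η = 4.438/0.67 = 6.623 kW

P_shaft ≈ 6.62 kW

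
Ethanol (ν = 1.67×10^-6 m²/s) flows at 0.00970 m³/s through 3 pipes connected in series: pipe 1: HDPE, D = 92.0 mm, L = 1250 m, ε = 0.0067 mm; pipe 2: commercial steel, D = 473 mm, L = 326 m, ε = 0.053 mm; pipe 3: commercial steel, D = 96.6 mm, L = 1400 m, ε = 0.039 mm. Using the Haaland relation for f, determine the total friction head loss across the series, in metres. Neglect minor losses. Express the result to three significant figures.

Pipe 1: V = 1.459 m/s, Re = 8.04×10^4, ε/D = 7.28×10^-5, f = 0.01894, h_1 = f(L/D)V²/2g = 27.92 m
Pipe 2: V = 0.05520 m/s, Re = 1.56×10^4, ε/D = 1.12×10^-4, f = 0.02757, h_2 = f(L/D)V²/2g = 0.002951 m
Pipe 3: V = 1.324 m/s, Re = 7.66×10^4, ε/D = 4.04×10^-4, f = 0.02044, h_3 = f(L/D)V²/2g = 26.45 m
Series → Q common, losses add: H = Σh = 54.38 m

H ≈ 54.4 m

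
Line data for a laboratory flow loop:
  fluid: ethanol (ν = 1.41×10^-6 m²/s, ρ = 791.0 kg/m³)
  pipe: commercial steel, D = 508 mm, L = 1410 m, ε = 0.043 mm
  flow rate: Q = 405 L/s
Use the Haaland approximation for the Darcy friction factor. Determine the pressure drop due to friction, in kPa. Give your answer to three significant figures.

Δp ≈ 59.2 kPa

V = 4Q/(πD²) = 4·0.405/(π·0.508²) = 1.998 m/s
Re = VD/ν = 1.998·0.508/1.41×10^-6 = 7.20×10^5 → turbulent
ε/D = 0.043/508 = 8.46×10^-5
Haaland: f = 0.01352
h_f = f(L/D)V²/(2g) = 0.01352·(1410/0.508)·1.998²/(2·9.81) = 7.634 m
Δp = ρg·h_f = 791.0·9.81·7.634 = 59.24 kPa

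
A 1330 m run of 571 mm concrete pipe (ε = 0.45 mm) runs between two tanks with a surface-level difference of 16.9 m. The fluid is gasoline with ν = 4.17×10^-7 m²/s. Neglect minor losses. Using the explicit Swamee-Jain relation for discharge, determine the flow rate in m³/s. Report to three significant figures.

Q ≈ 0.708 m³/s

Swamee-Jain (Type II): Q = -0.965·√(gD⁵h_f/L)·ln[ε/(3.7D) + √(3.17ν²L/(gD³h_f))]
√(gD⁵h_f/L) = √(9.81·0.571⁵·16.9/1330) = 0.08698
ε/(3.7D) = 2.13×10^-4; √(3.17ν²L/(gD³h_f)) = 4.87×10^-6
Q = -0.965·0.08698·ln(2.179×10^-4) = 0.7078 m³/s
Check: V = 2.76 m/s, Re = 3.78×10^6, f = 0.01869, h_f = 16.9 m ≈ 16.9 m ✓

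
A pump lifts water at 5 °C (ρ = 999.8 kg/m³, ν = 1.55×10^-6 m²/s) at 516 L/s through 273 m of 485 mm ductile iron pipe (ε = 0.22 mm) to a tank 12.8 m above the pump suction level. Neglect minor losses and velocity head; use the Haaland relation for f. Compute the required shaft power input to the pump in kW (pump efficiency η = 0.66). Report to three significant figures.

P_shaft ≈ 127 kW

V = 4Q/(πD²) = 2.793 m/s; Re = 8.74×10^5; ε/D = 4.54×10^-4; f = 0.01691
h_f = f(L/D)V²/2g = 3.784 m
Total head H = z + h_f = 12.8 + 3.784 = 16.58 m
P_hyd = ρgQH = 999.8·9.81·0.516·16.58 = 83.93 kW
P_shaft = P_hyd/η = 83.93/0.66 = 127.2 kW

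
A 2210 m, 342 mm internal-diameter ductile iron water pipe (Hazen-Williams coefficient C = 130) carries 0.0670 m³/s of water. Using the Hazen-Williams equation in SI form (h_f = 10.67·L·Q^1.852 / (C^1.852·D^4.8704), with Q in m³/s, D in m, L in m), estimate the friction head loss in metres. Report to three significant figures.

h_f = 10.67·2210·0.0670^1.852 / (130^1.852·0.342^4.8704) = 3.572 m

h_f ≈ 3.57 m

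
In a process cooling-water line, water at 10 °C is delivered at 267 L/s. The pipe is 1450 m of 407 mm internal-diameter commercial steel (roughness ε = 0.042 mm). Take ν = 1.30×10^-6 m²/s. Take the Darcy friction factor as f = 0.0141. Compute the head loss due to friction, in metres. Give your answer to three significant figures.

V = 4Q/(πD²) = 4·0.267/(π·0.407²) = 2.052 m/s
h_f = f(L/D)V²/(2g) = 0.01410·(1450/0.407)·2.052²/(2·9.81) = 10.78 m

h_f ≈ 10.8 m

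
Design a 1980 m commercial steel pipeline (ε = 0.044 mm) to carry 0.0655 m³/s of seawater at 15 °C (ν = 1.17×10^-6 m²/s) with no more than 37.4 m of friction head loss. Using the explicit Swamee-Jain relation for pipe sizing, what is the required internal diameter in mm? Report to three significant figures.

Swamee-Jain (Type III): D = 0.66·[ε^1.25·(LQ²/(gh_f))^4.75 + ν·Q^9.4·(L/(gh_f))^5.2]^0.04
LQ²/(gh_f) = 0.02315; L/(gh_f) = 5.397
Term 1 = ε^1.25·(…)^4.75 = 6.11×10^-14; Term 2 = ν·Q^9.4·(…)^5.2 = 5.60×10^-14
D = 0.66·(6.11×10^-14 + 5.60×10^-14)^0.04 = 0.2006 m = 201 mm
Check: V = 2.07 m/s, Re = 3.55×10^5, f = 0.01618, h_f = 35.0 m ≈ 37.4 m ✓

D ≈ 201 mm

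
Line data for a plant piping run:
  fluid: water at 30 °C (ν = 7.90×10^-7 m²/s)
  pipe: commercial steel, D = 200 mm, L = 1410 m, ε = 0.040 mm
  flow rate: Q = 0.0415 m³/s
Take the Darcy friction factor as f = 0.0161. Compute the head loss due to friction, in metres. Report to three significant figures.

V = 4Q/(πD²) = 4·0.0415/(π·0.200²) = 1.321 m/s
h_f = f(L/D)V²/(2g) = 0.01610·(1410/0.200)·1.321²/(2·9.81) = 10.10 m

h_f ≈ 10.1 m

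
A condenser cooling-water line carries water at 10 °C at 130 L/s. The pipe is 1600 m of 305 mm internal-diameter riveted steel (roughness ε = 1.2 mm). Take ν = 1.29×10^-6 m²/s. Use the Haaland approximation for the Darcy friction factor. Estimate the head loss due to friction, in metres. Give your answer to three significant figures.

h_f ≈ 24.2 m

V = 4Q/(πD²) = 4·0.130/(π·0.305²) = 1.779 m/s
Re = VD/ν = 1.779·0.305/1.29×10^-6 = 4.21×10^5 → turbulent
ε/D = 1.2/305 = 0.00393
Haaland: f = 0.02858
h_f = f(L/D)V²/(2g) = 0.02858·(1600/0.305)·1.779²/(2·9.81) = 24.19 m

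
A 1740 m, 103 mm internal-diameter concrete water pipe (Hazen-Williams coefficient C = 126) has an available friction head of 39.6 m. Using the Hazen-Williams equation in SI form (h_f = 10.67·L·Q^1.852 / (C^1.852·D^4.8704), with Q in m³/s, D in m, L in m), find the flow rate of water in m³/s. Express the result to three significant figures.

Rearranging: Q = [h_f·C^1.852·D^4.8704 / (10.67·L)]^(1/1.852)
Q = [39.6·126^1.852·0.103^4.8704 / (10.67·1740)]^0.540 = 0.01154 m³/s

Q ≈ 0.0115 m³/s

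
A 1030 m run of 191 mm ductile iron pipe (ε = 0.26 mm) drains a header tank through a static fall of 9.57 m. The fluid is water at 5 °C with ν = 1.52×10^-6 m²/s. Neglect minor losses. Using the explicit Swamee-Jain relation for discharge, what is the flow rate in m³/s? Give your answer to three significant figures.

Q ≈ 0.0355 m³/s

Swamee-Jain (Type II): Q = -0.965·√(gD⁵h_f/L)·ln[ε/(3.7D) + √(3.17ν²L/(gD³h_f))]
√(gD⁵h_f/L) = √(9.81·0.191⁵·9.57/1030) = 0.004813
ε/(3.7D) = 3.68×10^-4; √(3.17ν²L/(gD³h_f)) = 1.07×10^-4
Q = -0.965·0.004813·ln(4.753×10^-4) = 0.03554 m³/s
Check: V = 1.24 m/s, Re = 1.56×10^5, f = 0.02282, h_f = 9.65 m ≈ 9.57 m ✓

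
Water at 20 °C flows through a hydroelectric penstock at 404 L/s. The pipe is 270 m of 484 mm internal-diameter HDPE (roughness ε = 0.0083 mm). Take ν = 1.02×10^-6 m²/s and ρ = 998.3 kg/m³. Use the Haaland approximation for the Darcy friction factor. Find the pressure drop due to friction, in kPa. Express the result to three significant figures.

Δp ≈ 15.9 kPa

V = 4Q/(πD²) = 4·0.404/(π·0.484²) = 2.196 m/s
Re = VD/ν = 2.196·0.484/1.02×10^-6 = 1.04×10^6 → turbulent
ε/D = 0.0083/484 = 1.71×10^-5
Haaland: f = 0.01184
h_f = f(L/D)V²/(2g) = 0.01184·(270/0.484)·2.196²/(2·9.81) = 1.623 m
Δp = ρg·h_f = 998.3·9.81·1.623 = 15.89 kPa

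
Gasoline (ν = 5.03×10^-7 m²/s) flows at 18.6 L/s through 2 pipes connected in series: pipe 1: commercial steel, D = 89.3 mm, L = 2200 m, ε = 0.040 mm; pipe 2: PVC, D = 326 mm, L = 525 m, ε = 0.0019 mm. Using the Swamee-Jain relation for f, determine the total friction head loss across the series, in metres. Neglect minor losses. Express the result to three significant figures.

Pipe 1: V = 2.970 m/s, Re = 5.27×10^5, ε/D = 4.48×10^-4, f = 0.01739, h_1 = f(L/D)V²/2g = 192.6 m
Pipe 2: V = 0.2228 m/s, Re = 1.44×10^5, ε/D = 5.83×10^-6, f = 0.01661, h_2 = f(L/D)V²/2g = 0.06770 m
Series → Q common, losses add: H = Σh = 192.7 m

H ≈ 193 m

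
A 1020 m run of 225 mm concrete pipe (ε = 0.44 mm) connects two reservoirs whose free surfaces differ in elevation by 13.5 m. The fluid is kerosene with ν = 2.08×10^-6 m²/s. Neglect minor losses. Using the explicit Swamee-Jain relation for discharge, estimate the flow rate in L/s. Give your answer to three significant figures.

Swamee-Jain (Type II): Q = -0.965·√(gD⁵h_f/L)·ln[ε/(3.7D) + √(3.17ν²L/(gD³h_f))]
√(gD⁵h_f/L) = √(9.81·0.225⁵·13.5/1020) = 0.008653
ε/(3.7D) = 5.29×10^-4; √(3.17ν²L/(gD³h_f)) = 9.63×10^-5
Q = -0.965·0.008653·ln(6.248×10^-4) = 0.06161 m³/s
Check: V = 1.55 m/s, Re = 1.68×10^5, f = 0.02454, h_f = 13.6 m ≈ 13.5 m ✓

Q ≈ 61.6 L/s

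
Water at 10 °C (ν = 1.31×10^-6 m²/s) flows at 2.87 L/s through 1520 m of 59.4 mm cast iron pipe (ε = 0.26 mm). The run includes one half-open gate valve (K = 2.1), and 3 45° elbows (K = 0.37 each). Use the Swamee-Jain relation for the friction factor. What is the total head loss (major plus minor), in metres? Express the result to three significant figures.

V = 4Q/(πD²) = 1.036 m/s; V²/2g = 0.05467 m
Re = 4.70×10^4, ε/D = 0.00438 → f = 0.03161 (Swamee-Jain)
Major: h_f = f(L/D)·V²/2g = 0.03161·25589·0.05467 = 44.23 m
Minor: ΣK = 3.21; h_m = ΣK·V²/2g = 0.1755 m
Total H_L = 44.23 + 0.1755 = 44.40 m

H_L ≈ 44.4 m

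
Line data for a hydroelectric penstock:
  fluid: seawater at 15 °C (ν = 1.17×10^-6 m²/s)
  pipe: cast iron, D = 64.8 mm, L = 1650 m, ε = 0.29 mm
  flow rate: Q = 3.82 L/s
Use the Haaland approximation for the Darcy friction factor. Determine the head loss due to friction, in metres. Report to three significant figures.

h_f ≈ 53.7 m

V = 4Q/(πD²) = 4·0.00382/(π·0.0648²) = 1.158 m/s
Re = VD/ν = 1.158·0.0648/1.17×10^-6 = 6.42×10^4 → turbulent
ε/D = 0.29/64.8 = 0.00448
Haaland: f = 0.03083
h_f = f(L/D)V²/(2g) = 0.03083·(1650/0.0648)·1.158²/(2·9.81) = 53.68 m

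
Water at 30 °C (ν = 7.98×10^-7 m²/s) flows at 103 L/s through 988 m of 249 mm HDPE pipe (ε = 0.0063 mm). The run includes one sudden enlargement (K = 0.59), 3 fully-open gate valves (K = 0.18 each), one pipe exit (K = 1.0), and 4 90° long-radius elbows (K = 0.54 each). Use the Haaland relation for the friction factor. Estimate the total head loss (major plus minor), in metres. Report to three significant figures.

V = 4Q/(πD²) = 2.115 m/s; V²/2g = 0.2280 m
Re = 6.60×10^5, ε/D = 2.53×10^-5 → f = 0.01280 (Haaland)
Major: h_f = f(L/D)·V²/2g = 0.01280·3968·0.2280 = 11.58 m
Minor: ΣK = 4.29; h_m = ΣK·V²/2g = 0.9783 m
Total H_L = 11.58 + 0.9783 = 12.56 m

H_L ≈ 12.6 m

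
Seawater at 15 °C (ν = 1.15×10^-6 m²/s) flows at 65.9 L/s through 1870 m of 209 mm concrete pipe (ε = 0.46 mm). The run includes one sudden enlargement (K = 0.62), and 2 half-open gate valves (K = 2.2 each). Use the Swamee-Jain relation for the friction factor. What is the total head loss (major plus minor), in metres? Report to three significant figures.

V = 4Q/(πD²) = 1.921 m/s; V²/2g = 0.1881 m
Re = 3.49×10^5, ε/D = 0.00220 → f = 0.02465 (Swamee-Jain)
Major: h_f = f(L/D)·V²/2g = 0.02465·8947·0.1881 = 41.48 m
Minor: ΣK = 5.02; h_m = ΣK·V²/2g = 0.9441 m
Total H_L = 41.48 + 0.9441 = 42.42 m

H_L ≈ 42.4 m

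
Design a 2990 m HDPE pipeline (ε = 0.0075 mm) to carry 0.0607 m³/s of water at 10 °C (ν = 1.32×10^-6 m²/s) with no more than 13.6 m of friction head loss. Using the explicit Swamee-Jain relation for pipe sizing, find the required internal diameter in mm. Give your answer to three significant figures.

Swamee-Jain (Type III): D = 0.66·[ε^1.25·(LQ²/(gh_f))^4.75 + ν·Q^9.4·(L/(gh_f))^5.2]^0.04
LQ²/(gh_f) = 0.08257; L/(gh_f) = 22.41
Term 1 = ε^1.25·(…)^4.75 = 2.81×10^-12; Term 2 = ν·Q^9.4·(…)^5.2 = 5.07×10^-11
D = 0.66·(2.81×10^-12 + 5.07×10^-11)^0.04 = 0.2563 m = 256 mm
Check: V = 1.18 m/s, Re = 2.28×10^5, f = 0.01542, h_f = 12.7 m ≈ 13.6 m ✓

D ≈ 256 mm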